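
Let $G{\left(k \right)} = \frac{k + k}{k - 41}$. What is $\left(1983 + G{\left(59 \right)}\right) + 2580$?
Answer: $\frac{41126}{9} \approx 4569.6$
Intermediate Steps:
$G{\left(k \right)} = \frac{2 k}{-41 + k}$
$\left(1983 + G{\left(59 \right)}\right) + 2580 = \left(1983 + 2 \cdot 59 \frac{1}{-41 + 59}\right) + 2580 = \left(1983 + 2 \cdot 59 \cdot \frac{1}{18}\right) + 2580 = \left(1983 + \frac{59}{9}\right) + 2580 = \frac{17906}{9} + 2580 = \frac{41126}{9}$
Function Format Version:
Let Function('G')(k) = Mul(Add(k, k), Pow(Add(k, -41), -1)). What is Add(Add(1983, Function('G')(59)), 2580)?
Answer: Rational(41126, 9) ≈ 4569.6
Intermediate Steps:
Function('G')(k) = Mul(2, k, Pow(Add(-41, k), -1)) (Function('G')(k) = Mul(Mul(2, k), Pow(Add(-41, k), -1)) = Mul(2, k, Pow(Add(-41, k), -1)))
Add(Add(1983, Function('G')(59)), 2580) = Add(Add(1983, Mul(2, 59, Pow(Add(-41, 59), -1))), 2580) = Add(Add(1983, Mul(2, 59, Pow(18, -1))), 2580) = Add(Add(1983, Mul(2, 59, Rational(1, 18))), 2580) = Add(Add(1983, Rational(59, 9)), 2580) = Add(Rational(17906, 9), 2580) = Rational(41126, 9)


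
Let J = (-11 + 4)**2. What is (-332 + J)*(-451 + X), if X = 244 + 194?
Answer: 3679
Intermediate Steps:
X = 438
J = 49 (J = (-7)**2 = 49)
(-332 + J)*(-451 + X) = (-332 + 49)*(-451 + 438) = -283*(-13) = 3679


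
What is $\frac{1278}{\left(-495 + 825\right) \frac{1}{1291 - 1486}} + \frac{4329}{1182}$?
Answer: $- \frac{3257085}{4334} \approx -751.52$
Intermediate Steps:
$\frac{1278}{\left(-495 + 825\right) \frac{1}{1291 - 1486}} + \frac{4329}{1182} = \frac{1278}{330 \frac{1}{-195}} + 4329 \cdot \frac{1}{1182} = \frac{1278}{330 \left(- \frac{1}{195}\right)} + \frac{1443}{394} = \frac{1278}{- \frac{22}{13}} + \frac{1443}{394} = 1278 \left(- \frac{13}{22}\right) + \frac{1443}{394} = - \frac{8307}{11} + \frac{1443}{394} = - \frac{3257085}{4334}$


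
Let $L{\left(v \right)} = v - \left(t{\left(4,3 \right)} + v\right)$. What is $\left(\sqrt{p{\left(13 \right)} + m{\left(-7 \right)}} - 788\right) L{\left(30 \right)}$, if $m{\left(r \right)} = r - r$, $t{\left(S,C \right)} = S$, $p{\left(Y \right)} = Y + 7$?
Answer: $3152 - 8 \sqrt{5} \approx 3134.1$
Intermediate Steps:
$p{\left(Y \right)} = 7 + Y$
$m{\left(r \right)} = 0$
$L{\left(v \right)} = -4$ ($L{\left(v \right)} = v - \left(4 + v\right) = -4$)
$\left(\sqrt{p{\left(13 \right)} + m{\left(-7 \right)}} - 788\right) L{\left(30 \right)} = \left(\sqrt{\left(7 + 13\right) + 0} - 788\right) \left(-4\right) = \left(\sqrt{20 + 0} - 788\right) \left(-4\right) = \left(\sqrt{20} - 788\right) \left(-4\right) = \left(2 \sqrt{5} - 788\right) \left(-4\right) = \left(-788 + 2 \sqrt{5}\right) \left(-4\right) = 3152 - 8 \sqrt{5}$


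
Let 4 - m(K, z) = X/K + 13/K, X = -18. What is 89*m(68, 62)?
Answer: 24653/68 ≈ 362.54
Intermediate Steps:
m(K, z) = 4 + 5/K (m(K, z) = 4 - (-18/K + 13/K) = 4 - (-5)/K = 4 + 5/K)
89*m(68, 62) = 89*(4 + 5/68) = 89*(277/68) = 24653/68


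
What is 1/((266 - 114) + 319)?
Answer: 1/471 ≈ 0.0021231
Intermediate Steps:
1/((266 - 114) + 319) = 1/(152 + 319) = 1/471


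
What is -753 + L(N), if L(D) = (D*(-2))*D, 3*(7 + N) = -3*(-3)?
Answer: -785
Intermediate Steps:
N = -4 (N = -7 + (-3*(-3))/3 = -7 + (⅓)*9 = -7 + 3 = -4)
L(D) = -2*D² (L(D) = (-2*D)*D = -2*D²)
-753 + L(N) = -753 - 2*(-4)² = -753 - 2*16 = -753 - 32 = -785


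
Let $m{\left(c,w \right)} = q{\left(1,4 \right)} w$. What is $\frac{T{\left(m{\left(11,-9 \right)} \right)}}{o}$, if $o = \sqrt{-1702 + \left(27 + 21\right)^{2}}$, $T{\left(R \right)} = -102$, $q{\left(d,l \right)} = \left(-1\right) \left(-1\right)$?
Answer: $- \frac{51 \sqrt{602}}{301} \approx -4.1572$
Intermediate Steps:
$q{\left(d,l \right)} = 1$
$m{\left(c,w \right)} = w$ ($m{\left(c,w \right)} = 1 w = w$)
$o = \sqrt{602}$ ($o = \sqrt{-1702 + 48^{2}} = \sqrt{-1702 + 2304} = \sqrt{602} \approx 24.536$)
$\frac{T{\left(m{\left(11,-9 \right)} \right)}}{o} = - \frac{102}{\sqrt{602}} = - 102 \frac{\sqrt{602}}{602} = - \frac{51 \sqrt{602}}{301}$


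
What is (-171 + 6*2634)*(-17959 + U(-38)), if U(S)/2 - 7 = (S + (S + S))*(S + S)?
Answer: -9645561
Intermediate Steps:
U(S) = 14 + 12*S**2 (U(S) = 14 + 2*((S + (S + S))*(S + S)) = 14 + 2*((S + 2*S)*(2*S)) = 14 + 2*((3*S)*(2*S)) = 14 + 2*(6*S**2) = 14 + 12*S**2)
(-171 + 6*2634)*(-17959 + U(-38)) = (-171 + 6*2634)*(-17959 + (14 + 12*(-38)**2)) = (-171 + 15804)*(-17959 + (14 + 12*1444)) = 15633*(-17959 + (14 + 17328)) = 15633*(-17959 + 17342) = 15633*(-617) = -9645561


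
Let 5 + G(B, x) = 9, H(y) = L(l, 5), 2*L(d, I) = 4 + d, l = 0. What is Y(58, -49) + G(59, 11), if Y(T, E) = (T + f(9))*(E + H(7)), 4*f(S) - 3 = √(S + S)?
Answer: -11029/4 - 141*√2/4 ≈ -2807.1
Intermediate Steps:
L(d, I) = 2 + d/2 (L(d, I) = (4 + d)/2 = 2 + d/2)
H(y) = 2 (H(y) = 2 + (½)*0 = 2 + 0 = 2)
f(S) = ¾ + √2*√S/4 (f(S) = ¾ + √(S + S)/4 = ¾ + √(2*S)/4 = ¾ + (√2*√S)/4 = ¾ + √2*√S/4)
G(B, x) = 4 (G(B, x) = -5 + 9 = 4)
Y(T, E) = (2 + E)*(¾ + T + 3*√2/4) (Y(T, E) = (T + (¾ + √2*√9/4))*(E + 2) = (T + (¾ + (¼)*√2*3))*(2 + E) = (T + (¾ + 3*√2/4))*(2 + E) = (¾ + T + 3*√2/4)*(2 + E) = (2 + E)*(¾ + T + 3*√2/4))
Y(58, -49) + G(59, 11) = (3/2 + 2*58 + 3*√2/2 - 49*58 + (¾)*(-49)*(1 + √2)) + 4 = (3/2 + 116 + 3*√2/2 - 2842 + (-147/4 - 147*√2/4)) + 4 = (-11045/4 - 141*√2/4) + 4 = -11029/4 - 141*√2/4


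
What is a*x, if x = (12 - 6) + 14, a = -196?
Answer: -3920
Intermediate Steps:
x = 20 (x = 6 + 14 = 20)
a*x = -196*20 = -3920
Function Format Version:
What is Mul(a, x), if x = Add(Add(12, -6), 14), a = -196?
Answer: -3920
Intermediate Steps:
x = 20 (x = Add(6, 14) = 20)
Mul(a, x) = Mul(-196, 20) = -3920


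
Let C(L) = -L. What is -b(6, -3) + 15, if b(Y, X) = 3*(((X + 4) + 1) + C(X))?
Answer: 0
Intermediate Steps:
b(Y, X) = 15 (b(Y, X) = 3*(((X + 4) + 1) - X) = 3*(((4 + X) + 1) - X) = 3*((5 + X) - X) = 3*5 = 15)
-b(6, -3) + 15 = -1*15 + 15 = -15 + 15 = 0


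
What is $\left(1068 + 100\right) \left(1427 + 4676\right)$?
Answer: $7128304$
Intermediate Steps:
$\left(1068 + 100\right) \left(1427 + 4676\right) = 1168 \cdot 6103 = 7128304$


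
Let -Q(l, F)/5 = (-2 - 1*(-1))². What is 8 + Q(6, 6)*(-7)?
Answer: 43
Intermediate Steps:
Q(l, F) = -5 (Q(l, F) = -5*(-2 - 1*(-1))² = -5*(-2 + 1)² = -5*(-1)² = -5*1 = -5)
8 + Q(6, 6)*(-7) = 8 - 5*(-7) = 8 + 35 = 43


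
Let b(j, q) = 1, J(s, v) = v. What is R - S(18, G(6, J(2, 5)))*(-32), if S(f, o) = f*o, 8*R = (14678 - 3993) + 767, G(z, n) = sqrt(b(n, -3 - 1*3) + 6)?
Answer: 2863/2 + 576*sqrt(7) ≈ 2955.5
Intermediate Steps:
G(z, n) = sqrt(7) (G(z, n) = sqrt(1 + 6) = sqrt(7))
R = 2863/2 (R = ((14678 - 3993) + 767)/8 = (10685 + 767)/8 = (1/8)*11452 = 2863/2 ≈ 1431.5)
R - S(18, G(6, J(2, 5)))*(-32) = 2863/2 - 18*sqrt(7)*(-32) = 2863/2 - (-576)*sqrt(7) = 2863/2 + 576*sqrt(7)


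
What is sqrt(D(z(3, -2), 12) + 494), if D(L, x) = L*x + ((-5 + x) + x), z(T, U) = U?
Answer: sqrt(489) ≈ 22.113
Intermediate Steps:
D(L, x) = -5 + 2*x + L*x (D(L, x) = L*x + (-5 + 2*x) = -5 + 2*x + L*x)
sqrt(D(z(3, -2), 12) + 494) = sqrt((-5 + 2*12 - 2*12) + 494) = sqrt((-5 + 24 - 24) + 494) = sqrt(-5 + 494) = sqrt(489)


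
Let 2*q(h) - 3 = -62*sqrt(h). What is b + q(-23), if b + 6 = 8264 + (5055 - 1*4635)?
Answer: 17359/2 - 31*I*sqrt(23) ≈ 8679.5 - 148.67*I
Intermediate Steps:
b = 8678 (b = -6 + (8264 + (5055 - 1*4635)) = -6 + (8264 + (5055 - 4635)) = -6 + (8264 + 420) = -6 + 8684 = 8678)
q(h) = 3/2 - 31*sqrt(h) (q(h) = 3/2 + (-62*sqrt(h))/2 = 3/2 - 31*sqrt(h))
b + q(-23) = 8678 + (3/2 - 31*I*sqrt(23)) = 17359/2 - 31*I*sqrt(23)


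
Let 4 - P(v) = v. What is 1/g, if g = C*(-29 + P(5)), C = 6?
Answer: -1/180 ≈ -0.0055556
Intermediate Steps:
P(v) = 4 - v
g = -180 (g = 6*(-29 + (4 - 1*5)) = 6*(-29 + (4 - 5)) = 6*(-29 - 1) = 6*(-30) = -180)
1/g = 1/(-180) = -1/180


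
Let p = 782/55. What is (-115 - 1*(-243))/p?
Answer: 3520/391 ≈ 9.0026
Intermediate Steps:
p = 782/55 (p = 782*(1/55) = 782/55 ≈ 14.218)
(-115 - 1*(-243))/p = (-115 - 1*(-243))/(782/55) = (-115 + 243)*(55/782) = 128*(55/782) = 3520/391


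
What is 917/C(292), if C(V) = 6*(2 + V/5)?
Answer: 4585/1812 ≈ 2.5304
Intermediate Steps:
C(V) = 12 + 6*V/5 (C(V) = 6*(2 + V*(⅕)) = 6*(2 + V/5) = 12 + 6*V/5)
917/C(292) = 917/(12 + (6/5)*292) = 917/(12 + 1752/5) = 917/(1812/5) = 917*(5/1812) = 4585/1812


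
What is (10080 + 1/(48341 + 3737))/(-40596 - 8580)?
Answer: -524946241/2560987728 ≈ -0.20498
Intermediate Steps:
(10080 + 1/(48341 + 3737))/(-40596 - 8580) = (10080 + 1/52078)/(-49176) = (10080 + 1/52078)*(-1/49176) = (524946241/52078)*(-1/49176) = -524946241/2560987728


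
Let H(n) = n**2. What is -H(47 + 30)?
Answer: -5929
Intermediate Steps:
-H(47 + 30) = -(47 + 30)**2 = -1*77**2 = -1*5929 = -5929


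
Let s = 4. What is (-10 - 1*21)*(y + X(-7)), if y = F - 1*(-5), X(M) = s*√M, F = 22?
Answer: -837 - 124*I*√7 ≈ -837.0 - 328.07*I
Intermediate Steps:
X(M) = 4*√M
y = 27 (y = 22 - 1*(-5) = 22 + 5 = 27)
(-10 - 1*21)*(y + X(-7)) = (-10 - 1*21)*(27 + 4*√(-7)) = (-10 - 21)*(27 + 4*(I*√7)) = -31*(27 + 4*I*√7) = -837 - 124*I*√7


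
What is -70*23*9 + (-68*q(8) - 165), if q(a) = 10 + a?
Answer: -15879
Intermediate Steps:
-70*23*9 + (-68*q(8) - 165) = -70*23*9 + (-68*(10 + 8) - 165) = -1610*9 + (-68*18 - 165) = -14490 + (-1224 - 165) = -14490 - 1389 = -15879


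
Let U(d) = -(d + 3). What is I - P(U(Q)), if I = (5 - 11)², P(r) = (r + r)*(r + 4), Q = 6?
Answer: -54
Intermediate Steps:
U(d) = -3 - d (U(d) = -(3 + d) = -3 - d)
P(r) = 2*r*(4 + r) (P(r) = (2*r)*(4 + r) = 2*r*(4 + r))
I = 36 (I = (-6)² = 36)
I - P(U(Q)) = 36 - 2*(-3 - 1*6)*(4 + (-3 - 1*6)) = 36 - 2*(-3 - 6)*(4 + (-3 - 6)) = 36 - 2*(-9)*(4 - 9) = 36 - 2*(-9)*(-5) = 36 - 1*90 = 36 - 90 = -54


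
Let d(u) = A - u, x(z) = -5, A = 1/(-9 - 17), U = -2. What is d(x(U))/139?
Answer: 129/3614 ≈ 0.035695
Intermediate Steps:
A = -1/26 (A = 1/(-26) = -1/26 ≈ -0.038462)
d(u) = -1/26 - u
d(x(U))/139 = (-1/26 - 1*(-5))/139 = (-1/26 + 5)*(1/139) = (129/26)*(1/139) = 129/3614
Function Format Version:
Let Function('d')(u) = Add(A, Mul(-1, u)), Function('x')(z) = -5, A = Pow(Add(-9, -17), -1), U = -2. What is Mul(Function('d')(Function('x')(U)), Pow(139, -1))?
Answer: Rational(129, 3614) ≈ 0.035695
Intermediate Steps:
A = Rational(-1, 26) (A = Pow(-26, -1) = Rational(-1, 26) ≈ -0.038462)
Function('d')(u) = Add(Rational(-1, 26), Mul(-1, u))
Mul(Function('d')(Function('x')(U)), Pow(139, -1)) = Mul(Add(Rational(-1, 26), Mul(-1, -5)), Pow(139, -1)) = Mul(Add(Rational(-1, 26), 5), Rational(1, 139)) = Mul(Rational(129, 26), Rational(1, 139)) = Rational(129, 3614)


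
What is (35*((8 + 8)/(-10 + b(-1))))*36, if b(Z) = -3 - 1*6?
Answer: -20160/19 ≈ -1061.1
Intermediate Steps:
b(Z) = -9 (b(Z) = -3 - 6 = -9)
(35*((8 + 8)/(-10 + b(-1))))*36 = (35*((8 + 8)/(-10 - 9)))*36 = (35*(16/(-19)))*36 = (35*(16*(-1/19)))*36 = (35*(-16/19))*36 = -560/19*36 = -20160/19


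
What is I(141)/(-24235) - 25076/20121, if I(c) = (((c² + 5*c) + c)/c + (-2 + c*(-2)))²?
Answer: -985367909/487632435 ≈ -2.0207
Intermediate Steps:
I(c) = (-2 - 2*c + (c² + 6*c)/c)² (I(c) = ((c² + 6*c)/c + (-2 - 2*c))² = (-2 - 2*c + (c² + 6*c)/c)²)
I(141)/(-24235) - 25076/20121 = (-4 + 141)²/(-24235) - 25076/20121 = 137²*(-1/24235) - 25076*1/20121 = 18769*(-1/24235) - 25076/20121 = -18769/24235 - 25076/20121 = -985367909/487632435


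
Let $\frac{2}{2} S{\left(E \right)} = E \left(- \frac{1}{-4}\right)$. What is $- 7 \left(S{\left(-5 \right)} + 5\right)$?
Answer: $- \frac{105}{4} \approx -26.25$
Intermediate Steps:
$S{\left(E \right)} = \frac{E}{4}$ ($S{\left(E \right)} = E \left(- \frac{1}{-4}\right) = E \left(\left(-1\right) \left(- \frac{1}{4}\right)\right) = E \frac{1}{4} = \frac{E}{4}$)
$- 7 \left(S{\left(-5 \right)} + 5\right) = - 7 \left(\frac{1}{4} \left(-5\right) + 5\right) = - 7 \left(- \frac{5}{4} + 5\right) = \left(-7\right) \frac{15}{4} = - \frac{105}{4}$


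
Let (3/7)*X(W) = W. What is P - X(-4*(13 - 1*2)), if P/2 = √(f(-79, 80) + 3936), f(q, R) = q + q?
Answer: 308/3 + 2*√3778 ≈ 225.60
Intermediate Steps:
f(q, R) = 2*q
P = 2*√3778 (P = 2*√(2*(-79) + 3936) = 2*√(-158 + 3936) = 2*√3778 ≈ 122.93)
X(W) = 7*W/3
P - X(-4*(13 - 1*2)) = 2*√3778 - 7*(-4*(13 - 1*2))/3 = 2*√3778 - 7*(-4*(13 - 2))/3 = 2*√3778 - 7*(-4*11)/3 = 2*√3778 - 7*(-44)/3 = 2*√3778 - 1*(-308/3) = 2*√3778 + 308/3 = 308/3 + 2*√3778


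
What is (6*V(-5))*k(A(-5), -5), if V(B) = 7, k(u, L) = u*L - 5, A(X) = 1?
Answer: -420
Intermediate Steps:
k(u, L) = -5 + L*u (k(u, L) = L*u - 5 = -5 + L*u)
(6*V(-5))*k(A(-5), -5) = (6*7)*(-5 - 5*1) = 42*(-5 - 5) = 42*(-10) = -420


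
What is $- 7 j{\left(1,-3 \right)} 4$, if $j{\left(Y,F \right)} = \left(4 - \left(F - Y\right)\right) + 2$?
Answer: $-280$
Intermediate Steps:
$j{\left(Y,F \right)} = 6 + Y - F$ ($j{\left(Y,F \right)} = \left(4 + Y - F\right) + 2 = 6 + Y - F$)
$- 7 j{\left(1,-3 \right)} 4 = - 7 \left(6 + 1 - -3\right) 4 = - 7 \left(6 + 1 + 3\right) 4 = \left(-7\right) 10 \cdot 4 = \left(-70\right) 4 = -280$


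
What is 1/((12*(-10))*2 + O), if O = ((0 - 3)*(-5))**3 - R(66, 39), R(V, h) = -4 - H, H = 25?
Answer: 1/3164 ≈ 0.00031606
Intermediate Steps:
R(V, h) = -29 (R(V, h) = -4 - 1*25 = -4 - 25 = -29)
O = 3404 (O = ((0 - 3)*(-5))**3 - 1*(-29) = (-3*(-5))**3 + 29 = 15**3 + 29 = 3375 + 29 = 3404)
1/((12*(-10))*2 + O) = 1/((12*(-10))*2 + 3404) = 1/(-120*2 + 3404) = 1/(-240 + 3404) = 1/3164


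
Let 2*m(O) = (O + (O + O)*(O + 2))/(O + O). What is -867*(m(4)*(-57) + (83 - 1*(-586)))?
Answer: -1677645/4 ≈ -4.1941e+5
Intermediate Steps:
m(O) = (O + 2*O*(2 + O))/(4*O) (m(O) = ((O + (O + O)*(O + 2))/(O + O))/2 = ((O + (2*O)*(2 + O))/((2*O)))/2 = ((O + 2*O*(2 + O))*(1/(2*O)))/2 = ((O + 2*O*(2 + O))/(2*O))/2 = (O + 2*O*(2 + O))/(4*O))
-867*(m(4)*(-57) + (83 - 1*(-586))) = -867*((5/4 + (½)*4)*(-57) + (83 - 1*(-586))) = -867*((5/4 + 2)*(-57) + (83 + 586)) = -867*((13/4)*(-57) + 669) = -867*(-741/4 + 669) = -867*1935/4 = -1677645/4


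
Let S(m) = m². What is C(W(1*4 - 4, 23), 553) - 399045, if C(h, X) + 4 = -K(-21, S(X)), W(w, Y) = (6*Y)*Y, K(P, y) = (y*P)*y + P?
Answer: 1963901635073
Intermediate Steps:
K(P, y) = P + P*y² (K(P, y) = (P*y)*y + P = P*y² + P = P + P*y²)
W(w, Y) = 6*Y²
C(h, X) = 17 + 21*X⁴ (C(h, X) = -4 - (-21)*(1 + (X²)²) = -4 - (-21)*(1 + X⁴) = -4 - (-21 - 21*X⁴) = -4 + (21 + 21*X⁴) = 17 + 21*X⁴)
C(W(1*4 - 4, 23), 553) - 399045 = (17 + 21*553⁴) - 399045 = (17 + 21*93519144481) - 399045 = (17 + 1963902034101) - 399045 = 1963902034118 - 399045 = 1963901635073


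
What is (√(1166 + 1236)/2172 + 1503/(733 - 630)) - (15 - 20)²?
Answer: -1072/103 + √2402/2172 ≈ -10.385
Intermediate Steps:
(√(1166 + 1236)/2172 + 1503/(733 - 630)) - (15 - 20)² = (√2402*(1/2172) + 1503/103) - 1*(-5)² = (√2402/2172 + 1503*(1/103)) - 1*25 = (√2402/2172 + 1503/103) - 25 = (1503/103 + √2402/2172) - 25 = -1072/103 + √2402/2172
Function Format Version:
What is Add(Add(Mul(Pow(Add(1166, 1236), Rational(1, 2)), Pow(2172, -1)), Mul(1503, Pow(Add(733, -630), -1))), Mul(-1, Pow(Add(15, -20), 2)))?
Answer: Add(Rational(-1072, 103), Mul(Rational(1, 2172), Pow(2402, Rational(1, 2)))) ≈ -10.385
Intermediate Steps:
Add(Add(Mul(Pow(Add(1166, 1236), Rational(1, 2)), Pow(2172, -1)), Mul(1503, Pow(Add(733, -630), -1))), Mul(-1, Pow(Add(15, -20), 2))) = Add(Add(Mul(Pow(2402, Rational(1, 2)), Rational(1, 2172)), Mul(1503, Pow(103, -1))), Mul(-1, Pow(-5, 2))) = Add(Add(Mul(Rational(1, 2172), Pow(2402, Rational(1, 2))), Mul(1503, Rational(1, 103))), Mul(-1, 25)) = Add(Add(Mul(Rational(1, 2172), Pow(2402, Rational(1, 2))), Rational(1503, 103)), -25) = Add(Add(Rational(1503, 103), Mul(Rational(1, 2172), Pow(2402, Rational(1, 2)))), -25) = Add(Rational(-1072, 103), Mul(Rational(1, 2172), Pow(2402, Rational(1, 2))))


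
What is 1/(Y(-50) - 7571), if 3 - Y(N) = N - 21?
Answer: -1/7497 ≈ -0.00013339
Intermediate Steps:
Y(N) = 24 - N (Y(N) = 3 - (N - 21) = 3 - (-21 + N) = 3 + (21 - N) = 24 - N)
1/(Y(-50) - 7571) = 1/((24 - 1*(-50)) - 7571) = 1/((24 + 50) - 7571) = 1/(74 - 7571) = 1/(-7497) = -1/7497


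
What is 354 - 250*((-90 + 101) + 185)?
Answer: -48646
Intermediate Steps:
354 - 250*((-90 + 101) + 185) = 354 - 250*(11 + 185) = 354 - 250*196 = 354 - 49000 = -48646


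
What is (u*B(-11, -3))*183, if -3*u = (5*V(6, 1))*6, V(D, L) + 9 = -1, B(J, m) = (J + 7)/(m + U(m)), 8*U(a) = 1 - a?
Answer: 29280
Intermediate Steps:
U(a) = ⅛ - a/8 (U(a) = (1 - a)/8 = ⅛ - a/8)
B(J, m) = (7 + J)/(⅛ + 7*m/8) (B(J, m) = (J + 7)/(m + (⅛ - m/8)) = (7 + J)/(⅛ + 7*m/8))
V(D, L) = -10 (V(D, L) = -9 - 1 = -10)
u = 100 (u = -5*(-10)*6/3 = -(-50)*6/3 = -⅓*(-300) = 100)
(u*B(-11, -3))*183 = (100*(8*(7 - 11)/(1 + 7*(-3))))*183 = (100*(8*(-4)/(1 - 21)))*183 = (100*(8*(-4)/(-20)))*183 = (100*(8*(-1/20)*(-4)))*183 = (100*(8/5))*183 = 160*183 = 29280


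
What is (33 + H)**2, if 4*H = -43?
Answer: 7921/16 ≈ 495.06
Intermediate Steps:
H = -43/4 (H = (1/4)*(-43) = -43/4 ≈ -10.750)
(33 + H)**2 = (33 - 43/4)**2 = (89/4)**2 = 7921/16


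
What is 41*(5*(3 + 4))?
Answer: 1435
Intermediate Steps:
41*(5*(3 + 4)) = 41*(5*7) = 41*35 = 1435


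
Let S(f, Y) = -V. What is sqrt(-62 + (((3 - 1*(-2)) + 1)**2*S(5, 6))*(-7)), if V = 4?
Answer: sqrt(946) ≈ 30.757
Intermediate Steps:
S(f, Y) = -4 (S(f, Y) = -1*4 = -4)
sqrt(-62 + (((3 - 1*(-2)) + 1)**2*S(5, 6))*(-7)) = sqrt(-62 + (((3 - 1*(-2)) + 1)**2*(-4))*(-7)) = sqrt(-62 + (((3 + 2) + 1)**2*(-4))*(-7)) = sqrt(-62 + ((5 + 1)**2*(-4))*(-7)) = sqrt(-62 + (6**2*(-4))*(-7)) = sqrt(-62 + (36*(-4))*(-7)) = sqrt(-62 - 144*(-7)) = sqrt(-62 + 1008) = sqrt(946)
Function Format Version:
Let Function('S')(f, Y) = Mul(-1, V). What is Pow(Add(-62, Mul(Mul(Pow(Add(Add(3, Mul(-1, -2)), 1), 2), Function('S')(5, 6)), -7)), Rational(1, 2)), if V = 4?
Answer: Pow(946, Rational(1, 2)) ≈ 30.757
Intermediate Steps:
Function('S')(f, Y) = -4 (Function('S')(f, Y) = Mul(-1, 4) = -4)
Pow(Add(-62, Mul(Mul(Pow(Add(Add(3, Mul(-1, -2)), 1), 2), Function('S')(5, 6)), -7)), Rational(1, 2)) = Pow(Add(-62, Mul(Mul(Pow(Add(Add(3, Mul(-1, -2)), 1), 2), -4), -7)), Rational(1, 2)) = Pow(Add(-62, Mul(Mul(Pow(Add(Add(3, 2), 1), 2), -4), -7)), Rational(1, 2)) = Pow(Add(-62, Mul(Mul(Pow(Add(5, 1), 2), -4), -7)), Rational(1, 2)) = Pow(Add(-62, Mul(Mul(Pow(6, 2), -4), -7)), Rational(1, 2)) = Pow(Add(-62, Mul(Mul(36, -4), -7)), Rational(1, 2)) = Pow(Add(-62, Mul(-144, -7)), Rational(1, 2)) = Pow(Add(-62, 1008), Rational(1, 2)) = Pow(946, Rational(1, 2))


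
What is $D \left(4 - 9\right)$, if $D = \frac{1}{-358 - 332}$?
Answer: $\frac{1}{138} \approx 0.0072464$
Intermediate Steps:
$D = - \frac{1}{690}$ ($D = \frac{1}{-690} = - \frac{1}{690} \approx -0.0014493$)
$D \left(4 - 9\right) = - \frac{4 - 9}{690} = \left(- \frac{1}{690}\right) \left(-5\right) = \frac{1}{138}$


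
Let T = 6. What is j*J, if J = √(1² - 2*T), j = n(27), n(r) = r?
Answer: 27*I*√11 ≈ 89.549*I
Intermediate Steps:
j = 27
J = I*√11 (J = √(1² - 2*6) = √(1 - 12) = √(-11) = I*√11 ≈ 3.3166*I)
j*J = 27*(I*√11) = 27*I*√11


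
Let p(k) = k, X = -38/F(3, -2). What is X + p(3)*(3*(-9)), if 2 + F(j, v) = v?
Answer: -143/2 ≈ -71.500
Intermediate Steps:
F(j, v) = -2 + v
X = 19/2 (X = -38/(-2 - 2) = -38/(-4) = -38*(-1/4) = 19/2 ≈ 9.5000)
X + p(3)*(3*(-9)) = 19/2 + 3*(3*(-9)) = 19/2 + 3*(-27) = 19/2 - 81 = -143/2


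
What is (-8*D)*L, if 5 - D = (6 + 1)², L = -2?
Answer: -704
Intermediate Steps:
D = -44 (D = 5 - (6 + 1)² = 5 - 1*7² = 5 - 1*49 = 5 - 49 = -44)
(-8*D)*L = -8*(-44)*(-2) = 352*(-2) = -704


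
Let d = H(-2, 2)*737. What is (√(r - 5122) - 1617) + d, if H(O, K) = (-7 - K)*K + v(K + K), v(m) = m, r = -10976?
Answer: -11935 + I*√16098 ≈ -11935.0 + 126.88*I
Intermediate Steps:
H(O, K) = 2*K + K*(-7 - K) (H(O, K) = (-7 - K)*K + (K + K) = K*(-7 - K) + 2*K = 2*K + K*(-7 - K))
d = -10318 (d = (2*(-5 - 1*2))*737 = (2*(-5 - 2))*737 = (2*(-7))*737 = -14*737 = -10318)
(√(r - 5122) - 1617) + d = (√(-10976 - 5122) - 1617) - 10318 = (√(-16098) - 1617) - 10318 = (I*√16098 - 1617) - 10318 = (-1617 + I*√16098) - 10318 = -11935 + I*√16098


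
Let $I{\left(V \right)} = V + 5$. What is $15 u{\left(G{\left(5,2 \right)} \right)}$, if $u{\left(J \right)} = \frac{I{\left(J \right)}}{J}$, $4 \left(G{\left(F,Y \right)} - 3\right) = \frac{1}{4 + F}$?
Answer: $\frac{4335}{109} \approx 39.771$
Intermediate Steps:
$I{\left(V \right)} = 5 + V$
$G{\left(F,Y \right)} = 3 + \frac{1}{4 \left(4 + F\right)}$
$u{\left(J \right)} = \frac{5 + J}{J}$
$15 u{\left(G{\left(5,2 \right)} \right)} = 15 \frac{5 + \frac{49 + 12 \cdot 5}{4 \left(4 + 5\right)}}{\frac{1}{4} \frac{1}{4 + 5} \left(49 + 12 \cdot 5\right)} = 15 \frac{5 + \frac{49 + 60}{4 \cdot 9}}{\frac{1}{4} \cdot \frac{1}{9} \left(49 + 60\right)} = 15 \frac{5 + \frac{1}{4} \cdot \frac{1}{9} \cdot 109}{\frac{1}{4} \cdot \frac{1}{9} \cdot 109} = 15 \frac{5 + \frac{109}{36}}{\frac{109}{36}} = 15 \cdot \frac{36}{109} \cdot \frac{289}{36} = 15 \cdot \frac{289}{109} = \frac{4335}{109}$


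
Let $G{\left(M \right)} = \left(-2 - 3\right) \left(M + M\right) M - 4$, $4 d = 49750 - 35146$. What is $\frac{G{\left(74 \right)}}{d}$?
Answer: $- \frac{54764}{3651} \approx -15.0$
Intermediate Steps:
$d = 3651$ ($d = \frac{49750 - 35146}{4} = \frac{1}{4} \cdot 14604 = 3651$)
$G{\left(M \right)} = -4 - 10 M^{2}$ ($G{\left(M \right)} = - 5 \cdot 2 M M - 4 = - 10 M M - 4 = - 10 M^{2} - 4 = -4 - 10 M^{2}$)
$\frac{G{\left(74 \right)}}{d} = \frac{-4 - 10 \cdot 74^{2}}{3651} = \left(-4 - 54760\right) \frac{1}{3651} = \left(-54764\right) \frac{1}{3651} = - \frac{54764}{3651}$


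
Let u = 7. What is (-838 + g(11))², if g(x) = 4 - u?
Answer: 707281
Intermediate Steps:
g(x) = -3 (g(x) = 4 - 1*7 = 4 - 7 = -3)
(-838 + g(11))² = (-838 - 3)² = (-841)² = 707281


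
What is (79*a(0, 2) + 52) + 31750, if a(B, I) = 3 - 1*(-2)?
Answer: 32197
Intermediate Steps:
a(B, I) = 5 (a(B, I) = 3 + 2 = 5)
(79*a(0, 2) + 52) + 31750 = (79*5 + 52) + 31750 = (395 + 52) + 31750 = 447 + 31750 = 32197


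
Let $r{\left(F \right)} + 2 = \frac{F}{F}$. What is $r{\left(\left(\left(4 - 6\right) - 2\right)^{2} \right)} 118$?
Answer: $-118$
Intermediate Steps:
$r{\left(F \right)} = -1$ ($r{\left(F \right)} = -2 + \frac{F}{F} = -2 + 1 = -1$)
$r{\left(\left(\left(4 - 6\right) - 2\right)^{2} \right)} 118 = \left(-1\right) 118 = -118$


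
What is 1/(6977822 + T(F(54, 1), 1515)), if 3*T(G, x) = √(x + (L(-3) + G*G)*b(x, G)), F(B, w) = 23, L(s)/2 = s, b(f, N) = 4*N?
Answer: 62800398/438209998723525 - 3*√49631/438209998723525 ≈ 1.4331e-7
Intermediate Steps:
L(s) = 2*s
T(G, x) = √(x + 4*G*(-6 + G²))/3 (T(G, x) = √(x + (2*(-3) + G*G)*(4*G))/3 = √(x + (-6 + G²)*(4*G))/3 = √(x + 4*G*(-6 + G²))/3)
1/(6977822 + T(F(54, 1), 1515)) = 1/(6977822 + √(1515 - 24*23 + 4*23³)/3) = 1/(6977822 + √(1515 - 552 + 4*12167)/3) = 1/(6977822 + √(1515 - 552 + 48668)/3) = 1/(6977822 + √49631/3)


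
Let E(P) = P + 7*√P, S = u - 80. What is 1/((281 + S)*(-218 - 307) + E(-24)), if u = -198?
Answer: -533/852659 - 14*I*√6/2557977 ≈ -0.0006251 - 1.3406e-5*I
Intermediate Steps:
S = -278 (S = -198 - 80 = -278)
1/((281 + S)*(-218 - 307) + E(-24)) = 1/((281 - 278)*(-218 - 307) + (-24 + 7*√(-24))) = 1/(3*(-525) + (-24 + 7*(2*I*√6))) = 1/(-1575 + (-24 + 14*I*√6)) = 1/(-1599 + 14*I*√6)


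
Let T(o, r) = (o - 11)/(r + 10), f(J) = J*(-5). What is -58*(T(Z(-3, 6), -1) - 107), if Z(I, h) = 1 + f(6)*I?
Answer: 51214/9 ≈ 5690.4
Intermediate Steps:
f(J) = -5*J
Z(I, h) = 1 - 30*I (Z(I, h) = 1 + (-5*6)*I = 1 - 30*I)
T(o, r) = (-11 + o)/(10 + r)
-58*(T(Z(-3, 6), -1) - 107) = -58*((-11 + (1 - 30*(-3)))/(10 - 1) - 107) = -58*((-11 + (1 + 90))/9 - 107) = -58*((-11 + 91)/9 - 107) = -58*((⅑)*80 - 107) = -58*(80/9 - 107) = -58*(-883/9) = 51214/9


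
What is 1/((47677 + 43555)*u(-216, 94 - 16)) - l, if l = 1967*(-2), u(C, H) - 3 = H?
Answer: 29071441729/7389792 ≈ 3934.0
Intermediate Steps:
u(C, H) = 3 + H
l = -3934
1/((47677 + 43555)*u(-216, 94 - 16)) - l = 1/((47677 + 43555)*(3 + (94 - 16))) - 1*(-3934) = 1/(91232*(3 + 78)) + 3934 = (1/91232)/81 + 3934 = (1/91232)*(1/81) + 3934 = 1/7389792 + 3934 = 29071441729/7389792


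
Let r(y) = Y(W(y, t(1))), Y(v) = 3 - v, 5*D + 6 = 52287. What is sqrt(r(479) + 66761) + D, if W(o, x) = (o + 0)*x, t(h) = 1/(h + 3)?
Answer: 52281/5 + sqrt(266577)/2 ≈ 10714.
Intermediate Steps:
D = 52281/5 (D = -6/5 + (1/5)*52287 = -6/5 + 52287/5 = 52281/5 ≈ 10456.)
t(h) = 1/(3 + h)
W(o, x) = o*x
r(y) = 3 - y/4 (r(y) = 3 - y/(3 + 1) = 3 - y/4)
sqrt(r(479) + 66761) + D = sqrt((3 - 1/4*479) + 66761) + 52281/5 = sqrt((3 - 479/4) + 66761) + 52281/5 = sqrt(-467/4 + 66761) + 52281/5 = sqrt(266577/4) + 52281/5 = sqrt(266577)/2 + 52281/5 = 52281/5 + sqrt(266577)/2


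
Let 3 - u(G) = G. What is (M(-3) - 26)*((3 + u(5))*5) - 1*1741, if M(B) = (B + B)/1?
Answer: -1901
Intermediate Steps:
u(G) = 3 - G
M(B) = 2*B (M(B) = (2*B)*1 = 2*B)
(M(-3) - 26)*((3 + u(5))*5) - 1*1741 = (2*(-3) - 26)*((3 + (3 - 1*5))*5) - 1*1741 = (-6 - 26)*((3 + (3 - 5))*5) - 1741 = -32*(3 - 2)*5 - 1741 = -32*5 - 1741 = -160 - 1741 = -1901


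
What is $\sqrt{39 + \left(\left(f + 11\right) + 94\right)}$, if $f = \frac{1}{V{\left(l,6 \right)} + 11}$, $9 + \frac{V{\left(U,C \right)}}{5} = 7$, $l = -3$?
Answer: $\sqrt{145} \approx 12.042$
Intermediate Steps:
$V{\left(U,C \right)} = -10$ ($V{\left(U,C \right)} = -45 + 5 \cdot 7 = -45 + 35 = -10$)
$f = 1$ ($f = \frac{1}{-10 + 11} = 1^{-1} = 1$)
$\sqrt{39 + \left(\left(f + 11\right) + 94\right)} = \sqrt{39 + \left(\left(1 + 11\right) + 94\right)} = \sqrt{39 + \left(12 + 94\right)} = \sqrt{39 + 106} = \sqrt{145}$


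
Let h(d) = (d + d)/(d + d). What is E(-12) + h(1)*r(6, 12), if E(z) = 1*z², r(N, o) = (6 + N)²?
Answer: 288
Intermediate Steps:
E(z) = z²
h(d) = 1 (h(d) = (2*d)/((2*d)) = (2*d)*(1/(2*d)) = 1)
E(-12) + h(1)*r(6, 12) = (-12)² + 1*(6 + 6)² = 144 + 1*12² = 144 + 1*144 = 144 + 144 = 288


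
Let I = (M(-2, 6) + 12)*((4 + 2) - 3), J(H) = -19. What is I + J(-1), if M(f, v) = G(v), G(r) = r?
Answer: 35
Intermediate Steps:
M(f, v) = v
I = 54 (I = (6 + 12)*((4 + 2) - 3) = 18*(6 - 3) = 18*3 = 54)
I + J(-1) = 54 - 19 = 35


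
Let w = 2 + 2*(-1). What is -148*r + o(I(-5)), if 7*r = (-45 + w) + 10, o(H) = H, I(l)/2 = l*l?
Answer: 790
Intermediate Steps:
I(l) = 2*l**2 (I(l) = 2*(l*l) = 2*l**2)
w = 0 (w = 2 - 2 = 0)
r = -5 (r = ((-45 + 0) + 10)/7 = (-45 + 10)/7 = (1/7)*(-35) = -5)
-148*r + o(I(-5)) = -148*(-5) + 2*(-5)**2 = 740 + 2*25 = 740 + 50 = 790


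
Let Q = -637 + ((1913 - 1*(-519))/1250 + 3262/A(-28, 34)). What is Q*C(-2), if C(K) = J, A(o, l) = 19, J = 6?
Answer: -33015126/11875 ≈ -2780.2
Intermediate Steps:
C(K) = 6
Q = -5502521/11875 (Q = -637 + ((1913 - 1*(-519))/1250 + 3262/19) = -637 + ((1913 + 519)*(1/1250) + 3262*(1/19)) = -637 + (2432*(1/1250) + 3262/19) = -637 + (1216/625 + 3262/19) = -637 + 2061854/11875 = -5502521/11875 ≈ -463.37)
Q*C(-2) = -5502521/11875*6 = -33015126/11875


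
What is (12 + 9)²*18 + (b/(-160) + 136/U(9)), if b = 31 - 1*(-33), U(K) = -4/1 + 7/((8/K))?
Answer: 1235768/155 ≈ 7972.7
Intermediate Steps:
U(K) = -4 + 7*K/8 (U(K) = -4*1 + 7*(K/8) = -4 + 7*K/8)
b = 64 (b = 31 + 33 = 64)
(12 + 9)²*18 + (b/(-160) + 136/U(9)) = (12 + 9)²*18 + (64/(-160) + 136/(-4 + (7/8)*9)) = 21²*18 + (64*(-1/160) + 136/(-4 + 63/8)) = 441*18 + (-⅖ + 136/(31/8)) = 7938 + (-⅖ + 136*(8/31)) = 7938 + (-⅖ + 1088/31) = 7938 + 5378/155 = 1235768/155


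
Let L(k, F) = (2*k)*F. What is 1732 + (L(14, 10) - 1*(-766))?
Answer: 2778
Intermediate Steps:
L(k, F) = 2*F*k
1732 + (L(14, 10) - 1*(-766)) = 1732 + (2*10*14 - 1*(-766)) = 1732 + (280 + 766) = 1732 + 1046 = 2778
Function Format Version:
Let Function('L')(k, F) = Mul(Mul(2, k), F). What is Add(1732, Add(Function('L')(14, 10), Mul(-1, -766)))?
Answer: 2778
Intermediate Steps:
Function('L')(k, F) = Mul(2, F, k)
Add(1732, Add(Function('L')(14, 10), Mul(-1, -766))) = Add(1732, Add(Mul(2, 10, 14), Mul(-1, -766))) = Add(1732, Add(280, 766)) = Add(1732, 1046) = 2778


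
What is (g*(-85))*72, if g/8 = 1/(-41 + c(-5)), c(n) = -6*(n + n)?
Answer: -48960/19 ≈ -2576.8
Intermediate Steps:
c(n) = -12*n
g = 8/19 (g = 8/(-41 - 12*(-5)) = 8/(-41 + 60) = 8/19 ≈ 0.42105)
(g*(-85))*72 = ((8/19)*(-85))*72 = -680/19*72 = -48960/19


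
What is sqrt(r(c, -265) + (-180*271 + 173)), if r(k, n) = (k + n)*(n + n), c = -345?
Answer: sqrt(274693) ≈ 524.11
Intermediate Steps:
r(k, n) = 2*n*(k + n) (r(k, n) = (k + n)*(2*n) = 2*n*(k + n))
sqrt(r(c, -265) + (-180*271 + 173)) = sqrt(2*(-265)*(-345 - 265) + (-180*271 + 173)) = sqrt(2*(-265)*(-610) + (-48780 + 173)) = sqrt(323300 - 48607) = sqrt(274693)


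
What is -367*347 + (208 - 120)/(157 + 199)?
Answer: -11334039/89 ≈ -1.2735e+5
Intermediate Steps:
-367*347 + (208 - 120)/(157 + 199) = -127349 + 88/356 = -127349 + 88*(1/356) = -127349 + 22/89 = -11334039/89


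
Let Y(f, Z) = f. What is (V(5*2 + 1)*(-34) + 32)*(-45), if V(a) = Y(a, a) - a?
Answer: -1440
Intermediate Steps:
V(a) = 0 (V(a) = a - a = 0)
(V(5*2 + 1)*(-34) + 32)*(-45) = (0*(-34) + 32)*(-45) = (0 + 32)*(-45) = 32*(-45) = -1440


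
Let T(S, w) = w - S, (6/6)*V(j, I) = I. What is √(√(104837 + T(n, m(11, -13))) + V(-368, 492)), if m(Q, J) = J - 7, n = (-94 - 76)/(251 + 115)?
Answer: √(16476588 + 366*√877558017)/183 ≈ 28.561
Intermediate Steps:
V(j, I) = I
n = -85/183 (n = -170/366 = -170*1/366 = -85/183 ≈ -0.46448)
m(Q, J) = -7 + J
√(√(104837 + T(n, m(11, -13))) + V(-368, 492)) = √(√(104837 + ((-7 - 13) - 1*(-85/183))) + 492) = √(√(104837 + (-20 + 85/183)) + 492) = √(√(104837 - 3575/183) + 492) = √(√(19181596/183) + 492) = √(2*√877558017/183 + 492) = √(492 + 2*√877558017/183)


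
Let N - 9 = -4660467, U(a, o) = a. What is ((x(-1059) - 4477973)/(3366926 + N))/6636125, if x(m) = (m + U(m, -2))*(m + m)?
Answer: -7951/8584040043500 ≈ -9.2625e-10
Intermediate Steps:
N = -4660458 (N = 9 - 4660467 = -4660458)
x(m) = 4*m² (x(m) = (m + m)*(m + m) = (2*m)*(2*m) = 4*m²)
((x(-1059) - 4477973)/(3366926 + N))/6636125 = ((4*(-1059)² - 4477973)/(3366926 - 4660458))/6636125 = ((4*1121481 - 4477973)/(-1293532))*(1/6636125) = ((4485924 - 4477973)*(-1/1293532))*(1/6636125) = (7951*(-1/1293532))*(1/6636125) = -7951/1293532*1/6636125 = -7951/8584040043500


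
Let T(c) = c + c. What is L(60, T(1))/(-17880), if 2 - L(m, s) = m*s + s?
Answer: 1/149 ≈ 0.0067114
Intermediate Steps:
T(c) = 2*c
L(m, s) = 2 - s - m*s (L(m, s) = 2 - (m*s + s) = 2 - (s + m*s) = 2 + (-s - m*s) = 2 - s - m*s)
L(60, T(1))/(-17880) = (2 - 2 - 1*60*2*1)/(-17880) = (2 - 1*2 - 1*60*2)*(-1/17880) = (2 - 2 - 120)*(-1/17880) = -120*(-1/17880) = 1/149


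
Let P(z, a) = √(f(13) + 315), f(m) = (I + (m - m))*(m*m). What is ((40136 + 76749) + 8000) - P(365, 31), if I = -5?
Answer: 124885 - I*√530 ≈ 1.2489e+5 - 23.022*I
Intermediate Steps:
f(m) = -5*m² (f(m) = (-5 + (m - m))*(m*m) = (-5 + 0)*m² = -5*m²)
P(z, a) = I*√530 (P(z, a) = √(-5*13² + 315) = √(-5*169 + 315) = √(-845 + 315) = √(-530) = I*√530)
((40136 + 76749) + 8000) - P(365, 31) = ((40136 + 76749) + 8000) - I*√530 = (116885 + 8000) - I*√530 = 124885 - I*√530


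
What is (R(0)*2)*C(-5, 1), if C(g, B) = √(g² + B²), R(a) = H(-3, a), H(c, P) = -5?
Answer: -10*√26 ≈ -50.990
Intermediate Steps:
R(a) = -5
C(g, B) = √(B² + g²)
(R(0)*2)*C(-5, 1) = (-5*2)*√(1² + (-5)²) = -10*√(1 + 25) = -10*√26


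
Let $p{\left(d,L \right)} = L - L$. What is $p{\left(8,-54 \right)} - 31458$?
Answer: $-31458$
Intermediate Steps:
$p{\left(d,L \right)} = 0$
$p{\left(8,-54 \right)} - 31458 = 0 - 31458 = -31458$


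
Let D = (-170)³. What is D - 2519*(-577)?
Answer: -3459537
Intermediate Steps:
D = -4913000
D - 2519*(-577) = -4913000 - 2519*(-577) = -4913000 + 1453463 = -3459537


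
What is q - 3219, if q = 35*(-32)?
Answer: -4339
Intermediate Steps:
q = -1120
q - 3219 = -1120 - 3219 = -4339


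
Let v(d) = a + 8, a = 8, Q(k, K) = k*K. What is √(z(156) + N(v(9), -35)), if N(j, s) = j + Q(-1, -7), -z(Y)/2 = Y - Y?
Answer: √23 ≈ 4.7958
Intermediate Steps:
z(Y) = 0 (z(Y) = -2*(Y - Y) = -2*0 = 0)
Q(k, K) = K*k
v(d) = 16 (v(d) = 8 + 8 = 16)
N(j, s) = 7 + j (N(j, s) = j - 7*(-1) = j + 7 = 7 + j)
√(z(156) + N(v(9), -35)) = √(0 + (7 + 16)) = √(0 + 23) = √23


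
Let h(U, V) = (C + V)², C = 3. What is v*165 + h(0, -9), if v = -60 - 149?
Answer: -34449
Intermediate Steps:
v = -209
h(U, V) = (3 + V)²
v*165 + h(0, -9) = -209*165 + (3 - 9)² = -34485 + (-6)² = -34485 + 36 = -34449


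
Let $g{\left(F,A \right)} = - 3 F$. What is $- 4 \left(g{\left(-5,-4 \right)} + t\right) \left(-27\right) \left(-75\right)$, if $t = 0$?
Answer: $-121500$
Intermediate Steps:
$- 4 \left(g{\left(-5,-4 \right)} + t\right) \left(-27\right) \left(-75\right) = - 4 \left(\left(-3\right) \left(-5\right) + 0\right) \left(-27\right) \left(-75\right) = - 4 \left(15 + 0\right) \left(-27\right) \left(-75\right) = \left(-4\right) 15 \left(-27\right) \left(-75\right) = \left(-60\right) \left(-27\right) \left(-75\right) = 1620 \left(-75\right) = -121500$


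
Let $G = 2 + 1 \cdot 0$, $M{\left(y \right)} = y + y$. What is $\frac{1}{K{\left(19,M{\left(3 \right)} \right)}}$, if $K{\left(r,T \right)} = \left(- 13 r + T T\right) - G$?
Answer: $- \frac{1}{213} \approx -0.0046948$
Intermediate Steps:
$M{\left(y \right)} = 2 y$
$G = 2$ ($G = 2 + 0 = 2$)
$K{\left(r,T \right)} = -2 + T^{2} - 13 r$ ($K{\left(r,T \right)} = \left(- 13 r + T T\right) - 2 = \left(- 13 r + T^{2}\right) - 2 = \left(T^{2} - 13 r\right) - 2 = -2 + T^{2} - 13 r$)
$\frac{1}{K{\left(19,M{\left(3 \right)} \right)}} = \frac{1}{-2 + \left(2 \cdot 3\right)^{2} - 247} = \frac{1}{-2 + 6^{2} - 247} = \frac{1}{-2 + 36 - 247} = \frac{1}{-213} = - \frac{1}{213}$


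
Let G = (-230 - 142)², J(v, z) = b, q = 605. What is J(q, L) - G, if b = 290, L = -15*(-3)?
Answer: -138094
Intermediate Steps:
L = 45
J(v, z) = 290
G = 138384 (G = (-372)² = 138384)
J(q, L) - G = 290 - 1*138384 = 290 - 138384 = -138094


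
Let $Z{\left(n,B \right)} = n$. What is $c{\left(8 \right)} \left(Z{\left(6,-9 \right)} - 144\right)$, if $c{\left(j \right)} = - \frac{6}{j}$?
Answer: $\frac{207}{2} \approx 103.5$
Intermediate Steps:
$c{\left(8 \right)} \left(Z{\left(6,-9 \right)} - 144\right) = - \frac{6}{8} \left(6 - 144\right) = \left(-6\right) \frac{1}{8} \left(-138\right) = \left(- \frac{3}{4}\right) \left(-138\right) = \frac{207}{2}$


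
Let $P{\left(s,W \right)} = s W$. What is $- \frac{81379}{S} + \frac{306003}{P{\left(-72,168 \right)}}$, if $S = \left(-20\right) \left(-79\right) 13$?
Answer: $- \frac{605805167}{20704320} \approx -29.26$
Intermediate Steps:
$S = 20540$ ($S = 1580 \cdot 13 = 20540$)
$P{\left(s,W \right)} = W s$
$- \frac{81379}{S} + \frac{306003}{P{\left(-72,168 \right)}} = - \frac{81379}{20540} + \frac{306003}{168 \left(-72\right)} = \left(-81379\right) \frac{1}{20540} + \frac{306003}{-12096} = - \frac{81379}{20540} + 306003 \left(- \frac{1}{12096}\right) = - \frac{81379}{20540} - \frac{102001}{4032} = - \frac{605805167}{20704320}$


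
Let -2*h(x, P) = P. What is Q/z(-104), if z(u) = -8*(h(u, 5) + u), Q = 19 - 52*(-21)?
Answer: 1111/852 ≈ 1.3040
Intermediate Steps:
h(x, P) = -P/2
Q = 1111 (Q = 19 + 1092 = 1111)
z(u) = 20 - 8*u (z(u) = -8*(-½*5 + u) = -8*(-5/2 + u) = 20 - 8*u)
Q/z(-104) = 1111/(20 - 8*(-104)) = 1111/(20 + 832) = 1111/852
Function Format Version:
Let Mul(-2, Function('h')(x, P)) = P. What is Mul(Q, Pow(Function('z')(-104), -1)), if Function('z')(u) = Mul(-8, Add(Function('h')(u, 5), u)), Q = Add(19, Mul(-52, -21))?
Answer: Rational(1111, 852) ≈ 1.3040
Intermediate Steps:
Function('h')(x, P) = Mul(Rational(-1, 2), P)
Q = 1111 (Q = Add(19, 1092) = 1111)
Function('z')(u) = Add(20, Mul(-8, u)) (Function('z')(u) = Mul(-8, Add(Mul(Rational(-1, 2), 5), u)) = Mul(-8, Add(Rational(-5, 2), u)) = Add(20, Mul(-8, u)))
Mul(Q, Pow(Function('z')(-104), -1)) = Mul(1111, Pow(Add(20, Mul(-8, -104)), -1)) = Mul(1111, Pow(Add(20, 832), -1)) = Mul(1111, Pow(852, -1)) = Mul(1111, Rational(1, 852)) = Rational(1111, 852)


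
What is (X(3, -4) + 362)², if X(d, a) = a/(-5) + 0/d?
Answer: 3290596/25 ≈ 1.3162e+5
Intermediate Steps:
X(d, a) = -a/5 (X(d, a) = a*(-⅕) + 0 = -a/5 + 0 = -a/5)
(X(3, -4) + 362)² = (-⅕*(-4) + 362)² = (⅘ + 362)² = (1814/5)² = 3290596/25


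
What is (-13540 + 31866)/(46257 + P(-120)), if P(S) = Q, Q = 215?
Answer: 9163/23236 ≈ 0.39434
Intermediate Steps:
P(S) = 215
(-13540 + 31866)/(46257 + P(-120)) = (-13540 + 31866)/(46257 + 215) = 18326/46472 = 18326*(1/46472) = 9163/23236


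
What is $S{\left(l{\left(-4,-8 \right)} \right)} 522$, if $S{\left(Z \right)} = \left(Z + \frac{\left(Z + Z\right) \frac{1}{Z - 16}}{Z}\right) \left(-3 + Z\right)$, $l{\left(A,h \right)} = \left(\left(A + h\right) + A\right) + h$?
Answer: $\frac{3389607}{10} \approx 3.3896 \cdot 10^{5}$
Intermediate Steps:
$l{\left(A,h \right)} = 2 A + 2 h$ ($l{\left(A,h \right)} = \left(h + 2 A\right) + h = 2 A + 2 h$)
$S{\left(Z \right)} = \left(-3 + Z\right) \left(Z + \frac{2}{-16 + Z}\right)$ ($S{\left(Z \right)} = \left(Z + \frac{2 Z \frac{1}{-16 + Z}}{Z}\right) \left(-3 + Z\right) = \left(Z + \frac{2}{-16 + Z}\right) \left(-3 + Z\right) = \left(-3 + Z\right) \left(Z + \frac{2}{-16 + Z}\right)$)
$S{\left(l{\left(-4,-8 \right)} \right)} 522 = \frac{-6 + \left(2 \left(-4\right) + 2 \left(-8\right)\right)^{3} - 19 \left(2 \left(-4\right) + 2 \left(-8\right)\right)^{2} + 50 \left(2 \left(-4\right) + 2 \left(-8\right)\right)}{-16 + \left(2 \left(-4\right) + 2 \left(-8\right)\right)} 522 = \frac{-6 + \left(-8 - 16\right)^{3} - 19 \left(-8 - 16\right)^{2} + 50 \left(-8 - 16\right)}{-16 - 24} \cdot 522 = \frac{-6 + \left(-24\right)^{3} - 19 \left(-24\right)^{2} + 50 \left(-24\right)}{-16 - 24} \cdot 522 = \frac{-6 - 13824 - 10944 - 1200}{-40} \cdot 522 = - \frac{-6 - 13824 - 10944 - 1200}{40} \cdot 522 = \left(- \frac{1}{40}\right) \left(-25974\right) 522 = \frac{12987}{20} \cdot 522 = \frac{3389607}{10}$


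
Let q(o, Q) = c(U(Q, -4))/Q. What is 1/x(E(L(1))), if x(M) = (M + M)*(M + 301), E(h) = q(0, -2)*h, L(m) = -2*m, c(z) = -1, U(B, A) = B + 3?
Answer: -1/600 ≈ -0.0016667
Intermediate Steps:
U(B, A) = 3 + B
q(o, Q) = -1/Q
E(h) = h/2 (E(h) = (-1/(-2))*h = (-1*(-½))*h = h/2)
x(M) = 2*M*(301 + M) (x(M) = (2*M)*(301 + M) = 2*M*(301 + M))
1/x(E(L(1))) = 1/(2*((-2*1)/2)*(301 + (-2*1)/2)) = 1/(2*((½)*(-2))*(301 + (½)*(-2))) = 1/(2*(-1)*(301 - 1)) = 1/(2*(-1)*300) = 1/(-600) = -1/600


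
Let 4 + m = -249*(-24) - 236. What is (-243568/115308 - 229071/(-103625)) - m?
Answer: -17134273514783/2987197875 ≈ -5735.9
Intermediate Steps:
m = 5736 (m = -4 + (-249*(-24) - 236) = -4 + (-83*(-72) - 236) = -4 + (5976 - 236) = -4 + 5740 = 5736)
(-243568/115308 - 229071/(-103625)) - m = (-243568/115308 - 229071/(-103625)) - 1*5736 = (-243568*1/115308 - 229071*(-1/103625)) - 5736 = (-60892/28827 + 229071/103625) - 5736 = 293496217/2987197875 - 5736 = -17134273514783/2987197875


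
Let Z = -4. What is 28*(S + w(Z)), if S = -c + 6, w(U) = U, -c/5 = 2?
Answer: 336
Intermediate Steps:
c = -10 (c = -5*2 = -10)
S = 16 (S = -1*(-10) + 6 = 10 + 6 = 16)
28*(S + w(Z)) = 28*(16 - 4) = 28*12 = 336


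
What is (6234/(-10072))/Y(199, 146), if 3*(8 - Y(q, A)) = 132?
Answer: 1039/60432 ≈ 0.017193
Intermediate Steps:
Y(q, A) = -36 (Y(q, A) = 8 - 1/3*132 = 8 - 44 = -36)
(6234/(-10072))/Y(199, 146) = (6234/(-10072))/(-36) = (6234*(-1/10072))*(-1/36) = -3117/5036*(-1/36) = 1039/60432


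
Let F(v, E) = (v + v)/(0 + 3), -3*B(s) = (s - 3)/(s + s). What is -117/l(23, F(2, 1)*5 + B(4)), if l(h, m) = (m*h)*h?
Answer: -936/28037 ≈ -0.033384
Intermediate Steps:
B(s) = -(-3 + s)/(6*s) (B(s) = -(s - 3)/(3*(s + s)) = -(-3 + s)/(3*(2*s)) = -(-3 + s)*1/(2*s)/3 = -(-3 + s)/(6*s))
F(v, E) = 2*v/3 (F(v, E) = (2*v)/3 = (2*v)*(⅓) = 2*v/3)
l(h, m) = m*h² (l(h, m) = (h*m)*h = m*h²)
-117/l(23, F(2, 1)*5 + B(4)) = -117*1/(529*(((⅔)*2)*5 + (⅙)*(3 - 1*4)/4)) = -117*1/(529*((4/3)*5 + (⅙)*(¼)*(3 - 4))) = -117*1/(529*(20/3 + (⅙)*(¼)*(-1))) = -117*1/(529*(20/3 - 1/24)) = -117/((53/8)*529) = -117/28037/8 = -117*8/28037 = -936/28037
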